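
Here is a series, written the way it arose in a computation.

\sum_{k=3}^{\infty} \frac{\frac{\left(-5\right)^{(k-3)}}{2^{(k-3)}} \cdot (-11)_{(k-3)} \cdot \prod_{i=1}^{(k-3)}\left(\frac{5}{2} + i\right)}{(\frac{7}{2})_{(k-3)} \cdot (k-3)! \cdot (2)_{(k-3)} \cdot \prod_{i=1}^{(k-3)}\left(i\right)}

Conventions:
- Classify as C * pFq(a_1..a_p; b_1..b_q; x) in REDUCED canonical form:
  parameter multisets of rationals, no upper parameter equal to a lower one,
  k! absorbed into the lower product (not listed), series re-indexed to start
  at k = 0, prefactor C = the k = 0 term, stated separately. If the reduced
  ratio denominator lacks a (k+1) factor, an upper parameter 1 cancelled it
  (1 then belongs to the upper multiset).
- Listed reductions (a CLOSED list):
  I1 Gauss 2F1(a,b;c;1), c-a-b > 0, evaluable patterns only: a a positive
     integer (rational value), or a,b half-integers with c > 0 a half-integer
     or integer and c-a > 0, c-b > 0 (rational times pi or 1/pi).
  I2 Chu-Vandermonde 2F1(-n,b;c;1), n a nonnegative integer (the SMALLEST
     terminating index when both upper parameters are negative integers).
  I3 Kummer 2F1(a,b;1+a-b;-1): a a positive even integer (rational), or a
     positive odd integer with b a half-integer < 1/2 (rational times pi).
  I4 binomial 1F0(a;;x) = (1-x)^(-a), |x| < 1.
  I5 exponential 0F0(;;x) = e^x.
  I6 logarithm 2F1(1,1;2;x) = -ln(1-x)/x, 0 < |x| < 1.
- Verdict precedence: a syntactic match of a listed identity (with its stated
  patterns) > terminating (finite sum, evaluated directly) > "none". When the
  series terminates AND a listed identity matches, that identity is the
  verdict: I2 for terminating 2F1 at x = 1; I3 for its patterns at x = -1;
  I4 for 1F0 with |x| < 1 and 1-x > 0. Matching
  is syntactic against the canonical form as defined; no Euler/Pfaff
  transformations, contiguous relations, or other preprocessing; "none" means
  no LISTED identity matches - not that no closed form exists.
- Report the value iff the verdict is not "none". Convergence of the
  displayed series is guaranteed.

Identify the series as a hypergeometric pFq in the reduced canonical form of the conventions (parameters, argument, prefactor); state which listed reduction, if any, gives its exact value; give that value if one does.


x = -\frac{5}{2} here; the reduced form reads 1F2, upper {-11}, lower {1, 2}, C = 1. Verdict: terminating - upper -11 stops the sum at k = 11; the 12 terms are added exactly. Sum: \frac{84811429584038261}{1278634849468416}.

Structural cue: x = -\frac{5}{2} and the lower running product (C = 1, x = -5/2) is a rising factorial.
Adjacent-term ratio: r(k) = -\frac{5}{2} * (k-11) / [(k+1) (k+2) (k+1)] ; factor over Q: parameters, x = -\frac{5}{2}, and C = 1.


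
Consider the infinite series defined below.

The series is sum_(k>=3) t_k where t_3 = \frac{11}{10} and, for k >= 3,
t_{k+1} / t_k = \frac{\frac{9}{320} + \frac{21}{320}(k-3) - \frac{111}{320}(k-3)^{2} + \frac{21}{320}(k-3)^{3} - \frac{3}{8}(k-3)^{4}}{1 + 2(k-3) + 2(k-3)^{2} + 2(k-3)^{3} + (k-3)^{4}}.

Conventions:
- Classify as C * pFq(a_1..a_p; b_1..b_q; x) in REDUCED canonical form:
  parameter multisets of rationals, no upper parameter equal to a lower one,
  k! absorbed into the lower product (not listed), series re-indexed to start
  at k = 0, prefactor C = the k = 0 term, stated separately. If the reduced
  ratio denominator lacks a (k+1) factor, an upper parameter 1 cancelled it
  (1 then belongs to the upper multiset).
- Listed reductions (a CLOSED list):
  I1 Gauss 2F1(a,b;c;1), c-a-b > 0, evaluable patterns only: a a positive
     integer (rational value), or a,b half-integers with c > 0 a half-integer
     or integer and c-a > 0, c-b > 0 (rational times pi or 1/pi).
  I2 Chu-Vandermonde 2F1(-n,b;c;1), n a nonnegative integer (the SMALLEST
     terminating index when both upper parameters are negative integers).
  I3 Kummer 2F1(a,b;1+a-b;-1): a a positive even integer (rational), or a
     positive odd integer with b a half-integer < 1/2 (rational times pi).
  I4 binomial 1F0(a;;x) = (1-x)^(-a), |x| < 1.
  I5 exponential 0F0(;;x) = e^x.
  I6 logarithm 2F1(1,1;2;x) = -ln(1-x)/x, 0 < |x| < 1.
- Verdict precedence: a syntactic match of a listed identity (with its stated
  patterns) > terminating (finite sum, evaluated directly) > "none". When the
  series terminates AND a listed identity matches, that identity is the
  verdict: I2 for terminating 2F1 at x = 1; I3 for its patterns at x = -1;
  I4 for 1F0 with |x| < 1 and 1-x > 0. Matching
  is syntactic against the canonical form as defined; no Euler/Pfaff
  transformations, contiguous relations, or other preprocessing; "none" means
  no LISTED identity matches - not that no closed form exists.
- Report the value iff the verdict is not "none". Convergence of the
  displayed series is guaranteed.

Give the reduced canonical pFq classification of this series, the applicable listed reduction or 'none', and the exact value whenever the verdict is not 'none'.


Key step: t_0 being \frac{11}{10}, roots of the ratio polynomials (C = 11/10) are the negated parameters.
Ratio: r(k) = -\frac{3}{8} * (k-\frac{3}{8}) (k+\frac{1}{5}) / [(k+1) (k+1)] - rational; roots negated = parameters, x = -\frac{3}{8}, C = \frac{11}{10}.

At argument -\frac{3}{8}: a 2F1 with upper {-\frac{3}{8}, \frac{1}{5}}, lower {1}, scaled by C = \frac{11}{10}. Verdict: none. Every listed pattern misses the 2F1 form at -\frac{3}{8}, upper {-\frac{3}{8}, \frac{1}{5}}.


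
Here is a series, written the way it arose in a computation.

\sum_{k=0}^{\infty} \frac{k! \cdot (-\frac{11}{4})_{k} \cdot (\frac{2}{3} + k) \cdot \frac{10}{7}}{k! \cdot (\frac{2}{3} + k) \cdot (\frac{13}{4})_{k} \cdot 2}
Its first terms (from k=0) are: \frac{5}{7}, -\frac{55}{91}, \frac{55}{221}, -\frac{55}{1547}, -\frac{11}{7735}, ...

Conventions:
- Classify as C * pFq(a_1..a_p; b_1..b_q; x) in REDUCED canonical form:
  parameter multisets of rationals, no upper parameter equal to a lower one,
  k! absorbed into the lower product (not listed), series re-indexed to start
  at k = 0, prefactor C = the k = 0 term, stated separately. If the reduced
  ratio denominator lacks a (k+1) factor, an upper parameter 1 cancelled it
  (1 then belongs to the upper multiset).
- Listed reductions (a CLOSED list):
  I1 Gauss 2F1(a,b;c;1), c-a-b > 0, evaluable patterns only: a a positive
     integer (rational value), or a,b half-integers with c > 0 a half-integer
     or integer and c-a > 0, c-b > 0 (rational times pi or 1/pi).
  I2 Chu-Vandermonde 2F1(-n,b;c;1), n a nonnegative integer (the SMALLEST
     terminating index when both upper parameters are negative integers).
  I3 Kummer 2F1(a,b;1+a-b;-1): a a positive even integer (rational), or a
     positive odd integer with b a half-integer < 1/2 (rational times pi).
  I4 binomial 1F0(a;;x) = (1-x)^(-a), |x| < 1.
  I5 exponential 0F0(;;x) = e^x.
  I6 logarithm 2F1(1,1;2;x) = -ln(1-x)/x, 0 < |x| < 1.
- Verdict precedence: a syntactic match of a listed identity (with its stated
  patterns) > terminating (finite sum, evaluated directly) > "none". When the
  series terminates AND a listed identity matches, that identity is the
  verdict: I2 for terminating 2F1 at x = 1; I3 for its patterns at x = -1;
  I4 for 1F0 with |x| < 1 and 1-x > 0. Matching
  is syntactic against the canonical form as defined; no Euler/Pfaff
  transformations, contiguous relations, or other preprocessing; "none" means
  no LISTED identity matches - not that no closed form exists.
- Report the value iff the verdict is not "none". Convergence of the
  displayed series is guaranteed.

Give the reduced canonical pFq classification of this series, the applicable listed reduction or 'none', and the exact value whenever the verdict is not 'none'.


With C = \frac{5}{7}: the canonical form is 2F1(-\frac{11}{4}, 1; \frac{13}{4}; 1). Verdict: the Gauss summation I1 fires (x = 1: the Gamma ratio telescopes since c-a-b = 5 > 0 and a = 1 in Z>0). Hence: \frac{9}{28}.

Key observation: t_0 = \frac{5}{7} here, and the factorial ratio (prefactor 5/7) (k+a-1)!/(a-1)! is a rising factorial (a)_k.
Adjacent-term ratio: r(k) = 1 * (k-\frac{11}{4}) (k+1) / [(k+\frac{13}{4}) (k+1)] ; factor over Q: parameters, x = 1, and C = \frac{5}{7}.


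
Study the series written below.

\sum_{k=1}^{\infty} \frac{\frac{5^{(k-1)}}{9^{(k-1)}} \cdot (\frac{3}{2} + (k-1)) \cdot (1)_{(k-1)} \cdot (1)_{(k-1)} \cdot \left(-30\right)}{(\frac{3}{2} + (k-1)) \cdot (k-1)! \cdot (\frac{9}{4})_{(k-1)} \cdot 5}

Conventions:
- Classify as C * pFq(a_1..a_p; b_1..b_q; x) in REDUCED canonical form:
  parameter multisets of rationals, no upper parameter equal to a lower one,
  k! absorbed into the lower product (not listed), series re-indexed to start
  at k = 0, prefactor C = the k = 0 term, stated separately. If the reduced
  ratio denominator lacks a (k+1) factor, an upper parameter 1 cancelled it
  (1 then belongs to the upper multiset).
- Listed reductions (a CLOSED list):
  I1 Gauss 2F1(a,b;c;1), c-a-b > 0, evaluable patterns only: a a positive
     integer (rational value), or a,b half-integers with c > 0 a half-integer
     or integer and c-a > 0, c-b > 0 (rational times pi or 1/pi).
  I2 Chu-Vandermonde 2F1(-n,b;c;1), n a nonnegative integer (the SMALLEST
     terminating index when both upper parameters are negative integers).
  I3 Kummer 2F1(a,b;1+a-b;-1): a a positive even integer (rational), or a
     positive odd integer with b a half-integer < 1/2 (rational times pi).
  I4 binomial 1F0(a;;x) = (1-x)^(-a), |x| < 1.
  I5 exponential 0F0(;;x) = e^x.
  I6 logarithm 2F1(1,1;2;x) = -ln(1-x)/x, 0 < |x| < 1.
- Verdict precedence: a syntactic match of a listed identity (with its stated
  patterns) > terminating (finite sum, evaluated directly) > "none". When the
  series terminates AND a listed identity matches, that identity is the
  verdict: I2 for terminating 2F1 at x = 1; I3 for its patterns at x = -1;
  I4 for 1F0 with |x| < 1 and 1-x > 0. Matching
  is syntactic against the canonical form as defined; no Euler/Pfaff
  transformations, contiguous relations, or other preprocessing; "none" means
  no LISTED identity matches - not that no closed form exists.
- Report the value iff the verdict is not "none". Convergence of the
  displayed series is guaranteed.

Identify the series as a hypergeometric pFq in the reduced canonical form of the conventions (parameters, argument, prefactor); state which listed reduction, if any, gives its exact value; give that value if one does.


Classification (C = -6): 2F1 with upper {1, 1}, lower {\frac{9}{4}}, argument x = \frac{5}{9}. Verdict: none. A 2F1 with upper {1, 1} fits none of I1-I6 at x = \frac{5}{9}; the sum runs forever.

Key step: t_0 being -6, the two geometric factors (C = -6) combine into one argument.
Ratio: r(k) = \frac{5}{9} * (k+1) (k+1) / [(k+\frac{9}{4}) (k+1)] - poly over poly, x = \frac{5}{9} from leading terms; C = -6 at k = 0.


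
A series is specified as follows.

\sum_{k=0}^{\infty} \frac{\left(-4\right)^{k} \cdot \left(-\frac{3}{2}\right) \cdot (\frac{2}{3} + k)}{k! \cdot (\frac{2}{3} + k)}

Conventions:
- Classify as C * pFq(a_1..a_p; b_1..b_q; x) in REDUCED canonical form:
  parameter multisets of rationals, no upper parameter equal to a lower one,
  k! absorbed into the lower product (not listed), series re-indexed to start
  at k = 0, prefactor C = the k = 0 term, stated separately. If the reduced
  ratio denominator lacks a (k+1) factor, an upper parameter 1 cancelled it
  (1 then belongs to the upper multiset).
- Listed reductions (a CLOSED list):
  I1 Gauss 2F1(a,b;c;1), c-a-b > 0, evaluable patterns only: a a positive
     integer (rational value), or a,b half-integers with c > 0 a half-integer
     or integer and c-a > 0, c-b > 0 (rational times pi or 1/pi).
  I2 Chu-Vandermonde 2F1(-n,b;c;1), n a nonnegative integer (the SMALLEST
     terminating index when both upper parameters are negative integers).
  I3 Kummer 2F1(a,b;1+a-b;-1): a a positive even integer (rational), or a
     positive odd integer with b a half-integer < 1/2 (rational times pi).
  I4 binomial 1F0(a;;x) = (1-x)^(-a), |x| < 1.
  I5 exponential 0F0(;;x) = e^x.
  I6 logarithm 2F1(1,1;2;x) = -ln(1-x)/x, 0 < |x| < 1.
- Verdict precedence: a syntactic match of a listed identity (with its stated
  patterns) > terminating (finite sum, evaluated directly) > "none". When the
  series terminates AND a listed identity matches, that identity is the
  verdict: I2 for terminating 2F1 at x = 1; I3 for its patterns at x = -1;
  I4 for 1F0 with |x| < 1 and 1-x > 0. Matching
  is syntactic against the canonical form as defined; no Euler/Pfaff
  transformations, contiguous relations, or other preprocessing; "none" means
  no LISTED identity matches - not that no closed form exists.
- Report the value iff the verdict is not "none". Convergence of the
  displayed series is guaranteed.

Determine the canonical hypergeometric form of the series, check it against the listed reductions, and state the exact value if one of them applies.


x = -4 here; the reduced form reads 0F0, upper {-}, lower {-}, C = -\frac{3}{2}. Verdict: exponential (I5) applies (the 0F0 exponential series at x = -4). Its exact value is \left(-\frac{3}{2}\right) \cdot e^{-4}.

Structural cue: t_0 being -\frac{3}{2}, striking the common factor k + 2/3 reduces the term (C = -3/2, x = -4).
Consecutive-term ratio: r(k) = -4 * 1 / [(k+1)] - poly over poly, x = -4 from leading terms; C = -\frac{3}{2} at k = 0.


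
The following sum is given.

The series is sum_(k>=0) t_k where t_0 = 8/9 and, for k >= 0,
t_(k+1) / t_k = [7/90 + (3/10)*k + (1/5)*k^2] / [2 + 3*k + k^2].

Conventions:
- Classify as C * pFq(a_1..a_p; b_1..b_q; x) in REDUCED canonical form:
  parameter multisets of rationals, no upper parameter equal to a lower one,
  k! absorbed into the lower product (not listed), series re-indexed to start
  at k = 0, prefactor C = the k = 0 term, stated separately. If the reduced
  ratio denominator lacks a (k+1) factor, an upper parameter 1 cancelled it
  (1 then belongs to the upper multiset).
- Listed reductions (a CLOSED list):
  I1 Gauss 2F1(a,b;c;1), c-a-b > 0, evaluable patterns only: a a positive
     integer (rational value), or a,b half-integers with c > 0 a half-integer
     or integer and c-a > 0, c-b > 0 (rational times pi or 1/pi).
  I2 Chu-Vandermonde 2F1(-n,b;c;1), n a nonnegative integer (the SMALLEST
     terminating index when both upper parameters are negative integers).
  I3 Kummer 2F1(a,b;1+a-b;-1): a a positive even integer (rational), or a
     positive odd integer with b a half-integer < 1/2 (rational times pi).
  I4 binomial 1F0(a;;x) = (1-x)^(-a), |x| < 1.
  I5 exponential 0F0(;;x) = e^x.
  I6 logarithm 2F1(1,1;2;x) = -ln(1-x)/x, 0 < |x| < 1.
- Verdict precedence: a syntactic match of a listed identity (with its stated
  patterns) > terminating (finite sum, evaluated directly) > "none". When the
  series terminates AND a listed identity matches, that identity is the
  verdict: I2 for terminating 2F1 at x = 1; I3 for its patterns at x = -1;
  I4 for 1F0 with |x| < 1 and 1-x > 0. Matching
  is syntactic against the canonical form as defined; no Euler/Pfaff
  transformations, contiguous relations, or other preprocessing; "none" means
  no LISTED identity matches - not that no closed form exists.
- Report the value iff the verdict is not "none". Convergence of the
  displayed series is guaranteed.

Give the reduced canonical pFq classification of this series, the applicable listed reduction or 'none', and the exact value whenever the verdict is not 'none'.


Key step: t_0 being 8/9, the expanded ratio factors over Q; C = 8/9, roots give parameters.
Adjacent-term ratio: r(k) = (1/5) * (k+1/3) (k+7/6) / [(k+2) (k+1)] - rational; roots negated = parameters, x = (1/5), C = 8/9.

At argument 1/5: a 2F1 with upper {1/3, 7/6}, lower {2}, scaled by C = 8/9. Verdict: none - this 2F1 at x = 1/5 matches no listed pattern, and upper {1/3, 7/6} holds no stopper.


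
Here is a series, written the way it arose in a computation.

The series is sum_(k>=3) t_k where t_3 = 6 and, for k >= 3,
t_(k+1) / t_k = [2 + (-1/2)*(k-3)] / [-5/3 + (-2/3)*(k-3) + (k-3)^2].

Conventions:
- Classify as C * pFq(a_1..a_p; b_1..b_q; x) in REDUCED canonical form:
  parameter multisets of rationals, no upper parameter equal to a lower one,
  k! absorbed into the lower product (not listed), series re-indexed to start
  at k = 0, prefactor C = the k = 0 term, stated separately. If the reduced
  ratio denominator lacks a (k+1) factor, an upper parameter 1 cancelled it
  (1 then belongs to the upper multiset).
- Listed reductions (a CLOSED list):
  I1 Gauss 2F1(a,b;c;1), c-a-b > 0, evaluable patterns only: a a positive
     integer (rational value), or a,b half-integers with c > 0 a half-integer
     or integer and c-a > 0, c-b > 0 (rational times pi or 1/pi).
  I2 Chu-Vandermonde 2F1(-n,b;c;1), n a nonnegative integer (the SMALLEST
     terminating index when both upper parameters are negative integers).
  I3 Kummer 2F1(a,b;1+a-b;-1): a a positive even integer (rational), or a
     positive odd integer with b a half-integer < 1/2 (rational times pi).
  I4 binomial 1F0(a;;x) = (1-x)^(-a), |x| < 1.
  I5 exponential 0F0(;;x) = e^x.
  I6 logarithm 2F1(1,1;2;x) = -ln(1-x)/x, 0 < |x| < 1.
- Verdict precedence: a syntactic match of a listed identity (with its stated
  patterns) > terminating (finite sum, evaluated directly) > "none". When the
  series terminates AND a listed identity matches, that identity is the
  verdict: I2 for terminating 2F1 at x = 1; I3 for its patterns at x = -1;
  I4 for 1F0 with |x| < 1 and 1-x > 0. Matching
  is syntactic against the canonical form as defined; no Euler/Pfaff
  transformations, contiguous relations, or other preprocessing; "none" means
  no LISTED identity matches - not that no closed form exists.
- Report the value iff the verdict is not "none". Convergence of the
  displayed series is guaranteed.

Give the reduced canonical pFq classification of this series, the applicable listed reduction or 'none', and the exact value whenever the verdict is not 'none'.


Reduced: x = -1/2, 1F1, upper = {-4}, lower = {-5/3}, C = 6. Verdict: terminating (-4 upstairs). 5 nonzero terms in all; added directly. Exact value: 5043/320.

Structural cue: t_0 being 6, the expanded ratio factors over Q; prefactor 6, roots give parameters.
Ratio: r(k) = (-1/2) * (k-4) / [(k-5/3) (k+1)] ; factor over Q: parameters, x = (-1/2), and C = 6.


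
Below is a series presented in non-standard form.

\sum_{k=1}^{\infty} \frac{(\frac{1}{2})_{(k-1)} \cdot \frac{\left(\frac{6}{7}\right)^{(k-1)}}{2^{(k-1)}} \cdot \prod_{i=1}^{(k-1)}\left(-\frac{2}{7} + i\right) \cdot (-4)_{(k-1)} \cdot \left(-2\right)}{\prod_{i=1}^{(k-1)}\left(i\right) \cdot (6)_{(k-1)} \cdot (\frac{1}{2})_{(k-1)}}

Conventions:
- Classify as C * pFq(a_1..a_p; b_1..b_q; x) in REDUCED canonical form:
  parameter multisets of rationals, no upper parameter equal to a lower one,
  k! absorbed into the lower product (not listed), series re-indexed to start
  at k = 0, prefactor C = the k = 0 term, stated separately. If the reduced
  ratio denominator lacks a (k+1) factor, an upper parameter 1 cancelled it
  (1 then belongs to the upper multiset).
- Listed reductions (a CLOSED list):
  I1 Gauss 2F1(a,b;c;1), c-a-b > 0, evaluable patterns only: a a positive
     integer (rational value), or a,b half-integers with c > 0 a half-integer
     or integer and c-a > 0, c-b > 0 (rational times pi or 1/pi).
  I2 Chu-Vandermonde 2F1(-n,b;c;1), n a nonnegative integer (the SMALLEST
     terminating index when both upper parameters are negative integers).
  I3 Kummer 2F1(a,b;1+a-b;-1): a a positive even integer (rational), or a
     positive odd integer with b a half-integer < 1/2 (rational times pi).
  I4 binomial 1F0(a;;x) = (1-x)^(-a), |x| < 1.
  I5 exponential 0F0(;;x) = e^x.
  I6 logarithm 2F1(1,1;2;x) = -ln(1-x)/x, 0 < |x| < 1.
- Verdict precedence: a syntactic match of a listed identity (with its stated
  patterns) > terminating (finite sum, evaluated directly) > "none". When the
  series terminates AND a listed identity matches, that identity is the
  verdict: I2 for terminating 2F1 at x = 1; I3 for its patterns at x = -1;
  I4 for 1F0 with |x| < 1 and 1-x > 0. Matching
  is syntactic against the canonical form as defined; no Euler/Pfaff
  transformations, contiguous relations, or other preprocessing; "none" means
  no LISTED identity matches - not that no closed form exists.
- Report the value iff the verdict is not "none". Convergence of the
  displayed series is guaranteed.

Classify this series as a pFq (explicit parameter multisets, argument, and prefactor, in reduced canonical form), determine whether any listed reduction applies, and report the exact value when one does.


With C = -2: the canonical form is 2F1(-4, \frac{5}{7}; 6; \frac{3}{7}). Verdict: terminating - the sum ends at index 4 because -4 is a negative integer; exact evaluation follows. Exact value: -\frac{66589179}{40353607}.

Structural cue: t_0 being -2, the running product (C = -2) telescopes to a rising factorial.
Adjacent-term ratio: r(k) = \frac{3}{7} * (k-4) (k+\frac{5}{7}) / [(k+6) (k+1)] - rational; roots negated = parameters, x = \frac{3}{7}, C = -2.


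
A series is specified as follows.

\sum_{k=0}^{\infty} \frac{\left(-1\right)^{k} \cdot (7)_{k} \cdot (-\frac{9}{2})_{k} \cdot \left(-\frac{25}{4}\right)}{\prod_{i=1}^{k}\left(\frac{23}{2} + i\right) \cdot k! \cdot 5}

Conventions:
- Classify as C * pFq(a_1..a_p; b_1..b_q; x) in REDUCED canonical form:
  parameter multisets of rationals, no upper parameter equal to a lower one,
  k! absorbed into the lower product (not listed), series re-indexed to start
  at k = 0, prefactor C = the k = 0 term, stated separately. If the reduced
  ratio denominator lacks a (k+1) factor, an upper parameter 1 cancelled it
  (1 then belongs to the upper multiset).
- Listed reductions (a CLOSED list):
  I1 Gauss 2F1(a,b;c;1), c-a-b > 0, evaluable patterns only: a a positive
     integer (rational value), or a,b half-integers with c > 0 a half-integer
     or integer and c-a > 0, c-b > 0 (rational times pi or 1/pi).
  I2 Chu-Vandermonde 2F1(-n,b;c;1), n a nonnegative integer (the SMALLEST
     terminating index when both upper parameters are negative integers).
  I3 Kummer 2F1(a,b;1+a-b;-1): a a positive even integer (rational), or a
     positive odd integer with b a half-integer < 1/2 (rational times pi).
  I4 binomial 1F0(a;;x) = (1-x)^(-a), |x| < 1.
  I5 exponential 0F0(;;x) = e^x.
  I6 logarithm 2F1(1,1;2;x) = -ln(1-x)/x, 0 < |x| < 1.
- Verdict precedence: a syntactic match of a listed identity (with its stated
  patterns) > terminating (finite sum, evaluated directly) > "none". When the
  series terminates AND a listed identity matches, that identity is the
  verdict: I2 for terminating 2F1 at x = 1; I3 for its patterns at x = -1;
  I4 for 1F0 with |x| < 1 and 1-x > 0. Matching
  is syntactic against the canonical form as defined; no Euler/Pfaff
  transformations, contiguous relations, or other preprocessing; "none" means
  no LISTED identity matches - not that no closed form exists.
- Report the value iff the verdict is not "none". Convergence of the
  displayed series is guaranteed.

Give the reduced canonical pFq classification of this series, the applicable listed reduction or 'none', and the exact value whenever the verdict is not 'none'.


x = -1 here; the reduced form reads 2F1, upper {-\frac{9}{2}, 7}, lower {\frac{25}{2}}, C = -\frac{5}{4}. Verdict (x = -1): Kummer (I3) applies (x = -1; c = \frac{25}{2} equals 1+a-b for upper {-\frac{9}{2}, 7}: listed pattern). Its exact value is \left(-\frac{1673196525}{536870912}\right) \cdot \pi.

The tell: with t_0 = -\frac{5}{4}, the lower running product (prefactor -5/4) is a rising factorial.
Adjacent-term ratio: r(k) = -1 * (k-\frac{9}{2}) (k+7) / [(k+\frac{25}{2}) (k+1)] - rational in k. x = -1; t_0 = -\frac{5}{4}; negate the roots.


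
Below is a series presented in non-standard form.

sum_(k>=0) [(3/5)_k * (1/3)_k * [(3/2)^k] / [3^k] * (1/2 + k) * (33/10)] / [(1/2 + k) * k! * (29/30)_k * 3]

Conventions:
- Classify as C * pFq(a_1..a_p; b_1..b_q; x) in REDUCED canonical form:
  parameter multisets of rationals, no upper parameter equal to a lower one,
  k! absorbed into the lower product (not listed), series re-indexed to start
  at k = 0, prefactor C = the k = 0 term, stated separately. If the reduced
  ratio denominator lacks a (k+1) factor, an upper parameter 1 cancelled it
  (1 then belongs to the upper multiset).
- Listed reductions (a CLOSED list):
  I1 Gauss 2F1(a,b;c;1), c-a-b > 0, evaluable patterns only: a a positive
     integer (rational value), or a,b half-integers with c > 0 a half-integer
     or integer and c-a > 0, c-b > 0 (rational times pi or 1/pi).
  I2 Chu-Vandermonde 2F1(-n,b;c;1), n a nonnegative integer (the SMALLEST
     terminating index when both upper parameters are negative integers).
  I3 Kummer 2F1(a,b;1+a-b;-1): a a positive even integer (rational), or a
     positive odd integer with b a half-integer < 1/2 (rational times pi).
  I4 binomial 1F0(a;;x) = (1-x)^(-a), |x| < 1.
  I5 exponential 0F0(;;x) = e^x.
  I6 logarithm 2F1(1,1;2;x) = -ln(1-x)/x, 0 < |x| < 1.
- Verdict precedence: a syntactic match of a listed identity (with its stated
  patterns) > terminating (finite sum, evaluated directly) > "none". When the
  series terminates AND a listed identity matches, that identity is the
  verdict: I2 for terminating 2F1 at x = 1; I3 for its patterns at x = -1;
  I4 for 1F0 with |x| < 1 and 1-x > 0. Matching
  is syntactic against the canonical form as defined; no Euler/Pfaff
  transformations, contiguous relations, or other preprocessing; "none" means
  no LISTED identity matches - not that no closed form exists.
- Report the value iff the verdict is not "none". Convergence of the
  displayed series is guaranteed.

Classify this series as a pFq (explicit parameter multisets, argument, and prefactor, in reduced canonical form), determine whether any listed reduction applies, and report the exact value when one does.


With C = 11/10: the canonical form is 2F1(1/3, 3/5; 29/30; 1/2). Verdict: none. No listed pattern accepts 2F1(1/3, 3/5; 29/30; 1/2).

Key step: t_0 = 11/10 here, and the two k-th powers (C = 11/10) combine into one argument.
Term ratio: r(k) = (1/2) * (k+1/3) (k+3/5) / [(k+29/30) (k+1)] - rational in k, leading ratio (1/2); with t_0 = 11/10, classification follows.


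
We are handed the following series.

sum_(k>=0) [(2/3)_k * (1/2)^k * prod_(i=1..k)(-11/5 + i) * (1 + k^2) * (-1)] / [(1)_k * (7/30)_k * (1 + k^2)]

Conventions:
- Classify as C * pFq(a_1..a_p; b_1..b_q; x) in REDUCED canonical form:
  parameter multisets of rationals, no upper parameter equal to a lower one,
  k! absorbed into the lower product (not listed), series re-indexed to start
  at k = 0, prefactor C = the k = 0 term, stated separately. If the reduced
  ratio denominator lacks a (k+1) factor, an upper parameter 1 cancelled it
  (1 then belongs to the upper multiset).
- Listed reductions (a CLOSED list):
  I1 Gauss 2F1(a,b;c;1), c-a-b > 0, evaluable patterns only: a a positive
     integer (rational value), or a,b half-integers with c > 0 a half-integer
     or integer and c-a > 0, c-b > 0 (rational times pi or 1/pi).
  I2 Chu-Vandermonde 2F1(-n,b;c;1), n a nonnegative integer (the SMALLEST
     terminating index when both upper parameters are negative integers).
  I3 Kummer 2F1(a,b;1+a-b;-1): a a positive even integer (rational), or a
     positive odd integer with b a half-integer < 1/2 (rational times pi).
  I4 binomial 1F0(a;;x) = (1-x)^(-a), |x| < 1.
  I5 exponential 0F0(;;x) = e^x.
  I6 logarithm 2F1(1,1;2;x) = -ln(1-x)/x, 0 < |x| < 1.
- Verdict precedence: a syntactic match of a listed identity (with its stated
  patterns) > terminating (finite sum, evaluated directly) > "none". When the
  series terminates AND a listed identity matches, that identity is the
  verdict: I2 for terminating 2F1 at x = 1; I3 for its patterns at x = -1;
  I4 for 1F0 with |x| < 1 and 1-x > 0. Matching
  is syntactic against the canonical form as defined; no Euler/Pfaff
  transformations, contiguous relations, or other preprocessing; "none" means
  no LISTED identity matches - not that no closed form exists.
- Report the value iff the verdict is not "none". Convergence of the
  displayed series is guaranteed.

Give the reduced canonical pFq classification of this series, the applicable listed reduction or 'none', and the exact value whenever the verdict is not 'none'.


This is -1 * 2F1(-6/5, 2/3; 7/30; 1/2) in reduced canonical form. Verdict: none. A 2F1 with upper {-6/5, 2/3} fits none of I1-I6 at x = 1/2; the sum runs forever.

Key observation: x = (1/2) and the running product (prefactor -1) telescopes to a rising factorial.
Term ratio: r(k) = (1/2) * (k-6/5) (k+2/3) / [(k+7/30) (k+1)] - rational; roots negated = parameters, x = (1/2), C = -1.


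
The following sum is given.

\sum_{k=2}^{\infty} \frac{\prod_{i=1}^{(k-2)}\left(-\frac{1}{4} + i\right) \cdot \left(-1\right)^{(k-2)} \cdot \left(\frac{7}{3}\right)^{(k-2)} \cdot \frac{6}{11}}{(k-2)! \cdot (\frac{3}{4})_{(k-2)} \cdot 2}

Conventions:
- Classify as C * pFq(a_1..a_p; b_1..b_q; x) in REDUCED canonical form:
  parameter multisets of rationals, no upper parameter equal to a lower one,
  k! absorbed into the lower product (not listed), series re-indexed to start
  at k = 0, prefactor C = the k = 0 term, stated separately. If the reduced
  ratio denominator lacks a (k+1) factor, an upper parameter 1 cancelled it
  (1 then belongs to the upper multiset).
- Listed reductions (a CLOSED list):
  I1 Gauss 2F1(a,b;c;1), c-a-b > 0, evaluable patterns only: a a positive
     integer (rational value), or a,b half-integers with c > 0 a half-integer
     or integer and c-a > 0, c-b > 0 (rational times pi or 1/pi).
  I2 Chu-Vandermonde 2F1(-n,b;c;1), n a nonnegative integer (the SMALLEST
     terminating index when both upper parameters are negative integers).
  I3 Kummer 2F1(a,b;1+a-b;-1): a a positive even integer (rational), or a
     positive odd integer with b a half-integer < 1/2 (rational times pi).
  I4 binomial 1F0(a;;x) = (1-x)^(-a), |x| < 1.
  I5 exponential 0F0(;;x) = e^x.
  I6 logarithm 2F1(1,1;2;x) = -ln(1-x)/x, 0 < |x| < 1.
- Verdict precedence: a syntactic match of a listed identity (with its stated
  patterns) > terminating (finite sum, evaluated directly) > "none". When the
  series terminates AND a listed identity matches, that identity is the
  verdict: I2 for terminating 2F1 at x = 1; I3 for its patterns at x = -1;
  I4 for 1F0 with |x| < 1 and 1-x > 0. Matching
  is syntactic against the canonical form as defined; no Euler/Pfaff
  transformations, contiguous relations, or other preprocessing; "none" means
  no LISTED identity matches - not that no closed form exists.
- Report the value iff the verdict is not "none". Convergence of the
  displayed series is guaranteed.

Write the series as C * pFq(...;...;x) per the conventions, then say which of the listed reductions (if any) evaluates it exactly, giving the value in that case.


Canonical form: C = \frac{3}{11} times 0F0 with upper {-}, lower {-}, x = -\frac{7}{3}. Verdict at x = -\frac{7}{3}: the exponential series (I5) matches (the 0F0 exponential series at x = -\frac{7}{3}). Value: \frac{3}{11} \cdot e^{-\frac{7}{3}}.

Structural cue: with t_0 = \frac{3}{11}, the parameter 3/4 appears in both the upper and lower lists and cancels.
Ratio: r(k) = -\frac{7}{3} * 1 / [(k+1)] - rational in k, leading ratio -\frac{7}{3}; with t_0 = \frac{3}{11}, classification follows.


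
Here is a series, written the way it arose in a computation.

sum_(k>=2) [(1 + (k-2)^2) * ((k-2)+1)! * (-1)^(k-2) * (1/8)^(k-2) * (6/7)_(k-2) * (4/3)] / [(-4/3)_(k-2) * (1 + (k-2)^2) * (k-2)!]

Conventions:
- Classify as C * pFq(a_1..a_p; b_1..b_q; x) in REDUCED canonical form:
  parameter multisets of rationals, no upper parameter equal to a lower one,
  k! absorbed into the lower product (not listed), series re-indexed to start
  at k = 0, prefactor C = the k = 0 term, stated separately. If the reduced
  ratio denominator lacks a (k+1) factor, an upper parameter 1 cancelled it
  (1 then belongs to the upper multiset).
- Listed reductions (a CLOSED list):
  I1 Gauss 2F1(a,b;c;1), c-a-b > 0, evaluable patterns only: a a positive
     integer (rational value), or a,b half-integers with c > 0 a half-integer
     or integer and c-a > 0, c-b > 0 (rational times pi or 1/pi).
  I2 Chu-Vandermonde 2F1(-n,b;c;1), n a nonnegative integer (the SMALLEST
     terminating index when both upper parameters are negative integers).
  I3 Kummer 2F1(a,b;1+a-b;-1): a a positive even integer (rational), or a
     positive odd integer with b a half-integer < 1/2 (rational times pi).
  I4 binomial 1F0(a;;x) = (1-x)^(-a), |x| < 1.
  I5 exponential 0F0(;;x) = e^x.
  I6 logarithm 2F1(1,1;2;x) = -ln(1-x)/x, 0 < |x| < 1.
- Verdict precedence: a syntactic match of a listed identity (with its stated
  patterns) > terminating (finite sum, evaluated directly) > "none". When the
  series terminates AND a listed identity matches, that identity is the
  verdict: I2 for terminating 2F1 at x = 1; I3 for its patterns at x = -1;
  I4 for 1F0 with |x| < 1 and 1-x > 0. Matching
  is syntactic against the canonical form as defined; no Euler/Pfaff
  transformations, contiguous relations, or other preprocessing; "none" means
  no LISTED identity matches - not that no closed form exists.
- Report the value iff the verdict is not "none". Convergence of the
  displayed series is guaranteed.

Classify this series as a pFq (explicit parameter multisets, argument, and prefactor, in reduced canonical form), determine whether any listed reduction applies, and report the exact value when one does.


The tell: t_0 being 4/3, the (-1)^k factor (C = 4/3, x = -1/8) folds into the argument's sign.
Term ratio: r(k) = (-1/8) * (k+6/7) (k+2) / [(k-4/3) (k+1)] - rational in k. x = (-1/8); t_0 = 4/3; negate the roots.

This is 4/3 * 2F1(6/7, 2; -4/3; -1/8) in reduced canonical form. Verdict: none here - no I1-I6 shape fits x = -1/8 with lower {-4/3}.


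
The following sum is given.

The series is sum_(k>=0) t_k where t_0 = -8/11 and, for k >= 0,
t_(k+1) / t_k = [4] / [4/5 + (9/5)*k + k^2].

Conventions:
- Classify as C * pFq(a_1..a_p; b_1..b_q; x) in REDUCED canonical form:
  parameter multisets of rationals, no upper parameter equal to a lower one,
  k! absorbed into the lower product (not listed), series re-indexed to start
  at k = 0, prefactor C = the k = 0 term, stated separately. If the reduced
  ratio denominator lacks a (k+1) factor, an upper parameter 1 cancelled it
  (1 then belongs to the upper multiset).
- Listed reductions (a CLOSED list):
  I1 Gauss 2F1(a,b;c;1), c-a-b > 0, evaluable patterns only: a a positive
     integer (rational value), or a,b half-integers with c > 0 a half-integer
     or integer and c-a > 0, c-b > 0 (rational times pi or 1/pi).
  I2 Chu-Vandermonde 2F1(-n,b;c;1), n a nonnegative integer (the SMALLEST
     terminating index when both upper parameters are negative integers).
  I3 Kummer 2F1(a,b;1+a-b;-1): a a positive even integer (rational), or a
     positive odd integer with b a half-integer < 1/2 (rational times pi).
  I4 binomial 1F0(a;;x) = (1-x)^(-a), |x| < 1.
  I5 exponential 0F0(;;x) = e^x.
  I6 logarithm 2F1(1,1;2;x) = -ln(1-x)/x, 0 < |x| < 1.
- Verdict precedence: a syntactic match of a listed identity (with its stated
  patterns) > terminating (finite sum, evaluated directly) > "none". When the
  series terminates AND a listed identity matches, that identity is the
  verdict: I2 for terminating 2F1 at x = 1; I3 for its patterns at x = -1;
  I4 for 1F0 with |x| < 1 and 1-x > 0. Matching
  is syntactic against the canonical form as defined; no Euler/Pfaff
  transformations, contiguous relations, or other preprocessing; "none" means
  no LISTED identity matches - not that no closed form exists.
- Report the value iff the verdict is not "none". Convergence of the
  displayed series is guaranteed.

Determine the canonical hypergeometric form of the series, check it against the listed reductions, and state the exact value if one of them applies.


Classification (C = -8/11): 0F1 with upper {-}, lower {4/5}, argument x = 4. Verdict: none here - no I1-I6 shape fits x = 4 with lower {4/5}.

First insight: x = 4 and factor the ratio over Q (C = -8/11, x = 4): negated roots = parameters.
Term ratio: r(k) = 4 * 1 / [(k+4/5) (k+1)] - rational in k. x = 4; t_0 = -8/11; negate the roots.


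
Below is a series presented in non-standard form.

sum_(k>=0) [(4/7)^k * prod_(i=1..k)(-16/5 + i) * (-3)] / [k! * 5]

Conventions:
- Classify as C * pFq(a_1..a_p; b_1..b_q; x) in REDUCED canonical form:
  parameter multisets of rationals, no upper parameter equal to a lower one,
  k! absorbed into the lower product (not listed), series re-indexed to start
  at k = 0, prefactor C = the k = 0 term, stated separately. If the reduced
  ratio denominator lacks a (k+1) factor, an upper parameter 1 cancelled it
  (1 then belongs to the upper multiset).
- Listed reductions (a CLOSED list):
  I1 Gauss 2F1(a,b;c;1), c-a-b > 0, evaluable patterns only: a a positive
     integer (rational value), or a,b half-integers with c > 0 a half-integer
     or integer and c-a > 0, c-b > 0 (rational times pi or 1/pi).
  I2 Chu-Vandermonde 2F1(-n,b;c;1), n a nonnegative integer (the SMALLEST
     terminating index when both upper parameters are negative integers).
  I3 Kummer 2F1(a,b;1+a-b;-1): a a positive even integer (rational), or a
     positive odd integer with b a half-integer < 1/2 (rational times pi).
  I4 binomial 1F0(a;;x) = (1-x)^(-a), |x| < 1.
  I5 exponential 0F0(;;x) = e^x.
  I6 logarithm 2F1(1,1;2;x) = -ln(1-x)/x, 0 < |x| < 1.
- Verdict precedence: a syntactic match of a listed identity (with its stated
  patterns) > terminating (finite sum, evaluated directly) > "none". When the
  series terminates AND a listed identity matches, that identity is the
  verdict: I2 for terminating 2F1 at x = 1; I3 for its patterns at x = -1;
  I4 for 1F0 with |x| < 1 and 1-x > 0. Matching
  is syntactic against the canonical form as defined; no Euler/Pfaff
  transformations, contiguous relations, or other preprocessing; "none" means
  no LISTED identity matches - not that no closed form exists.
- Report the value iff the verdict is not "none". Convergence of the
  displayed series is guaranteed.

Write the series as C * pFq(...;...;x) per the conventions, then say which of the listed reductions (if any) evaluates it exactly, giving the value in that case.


Canonical form: C = -3/5 times 1F0 with upper {-11/5}, lower {-}, x = 4/7. Verdict: this is the binomial series (I4) (the 1F0 binomial series: exponent 11/5, x = 4/7). Exact value: (-3/5) * (3/7)^(11/5).

Key observation: t_0 being -3/5, the constant factors (prefactor -3/5) combine into one prefactor.
Step ratio: r(k) = (4/7) * (k-11/5) / [(k+1)] - rational; roots negated = parameters, x = (4/7), C = -3/5.


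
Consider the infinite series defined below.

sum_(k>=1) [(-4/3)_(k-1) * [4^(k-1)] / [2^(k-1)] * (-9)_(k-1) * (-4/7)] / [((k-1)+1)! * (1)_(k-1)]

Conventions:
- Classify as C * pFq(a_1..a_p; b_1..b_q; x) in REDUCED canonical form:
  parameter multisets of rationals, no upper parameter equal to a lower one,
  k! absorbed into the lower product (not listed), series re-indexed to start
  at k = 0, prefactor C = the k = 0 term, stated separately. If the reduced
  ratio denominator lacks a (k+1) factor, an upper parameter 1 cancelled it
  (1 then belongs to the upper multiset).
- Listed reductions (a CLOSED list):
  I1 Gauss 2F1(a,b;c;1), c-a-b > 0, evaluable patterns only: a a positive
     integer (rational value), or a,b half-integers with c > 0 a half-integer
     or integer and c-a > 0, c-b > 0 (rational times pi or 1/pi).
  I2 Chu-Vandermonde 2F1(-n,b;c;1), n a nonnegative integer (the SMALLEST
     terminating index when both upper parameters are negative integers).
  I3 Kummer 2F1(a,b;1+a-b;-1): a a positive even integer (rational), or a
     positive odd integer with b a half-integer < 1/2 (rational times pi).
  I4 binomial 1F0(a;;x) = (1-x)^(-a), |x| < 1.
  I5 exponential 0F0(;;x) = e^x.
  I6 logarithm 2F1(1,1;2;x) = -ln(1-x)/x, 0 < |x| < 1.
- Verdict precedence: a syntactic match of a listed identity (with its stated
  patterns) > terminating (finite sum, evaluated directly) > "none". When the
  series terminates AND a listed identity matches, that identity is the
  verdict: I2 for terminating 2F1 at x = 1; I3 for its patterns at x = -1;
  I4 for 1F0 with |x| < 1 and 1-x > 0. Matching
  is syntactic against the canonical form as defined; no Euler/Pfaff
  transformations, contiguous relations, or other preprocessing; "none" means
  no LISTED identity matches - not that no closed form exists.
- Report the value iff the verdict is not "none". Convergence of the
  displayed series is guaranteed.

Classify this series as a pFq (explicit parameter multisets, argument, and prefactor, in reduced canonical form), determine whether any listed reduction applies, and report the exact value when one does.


The tell: t_0 being -4/7, the denominator's factorial ratio (C = -4/7, x = 2) is a lower Pochhammer.
Term ratio: r(k) = 2 * (k-9) (k-4/3) / [(k+2) (k+1)] - poly over poly, x = 2 from leading terms; C = -4/7 at k = 0.

This is -4/7 * 2F1(-9, -4/3; 2; 2) in reduced canonical form. Verdict: terminating - the sum ends at index 9 because -9 is a negative integer; exact evaluation follows. Sum: -124727132/11160261.
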